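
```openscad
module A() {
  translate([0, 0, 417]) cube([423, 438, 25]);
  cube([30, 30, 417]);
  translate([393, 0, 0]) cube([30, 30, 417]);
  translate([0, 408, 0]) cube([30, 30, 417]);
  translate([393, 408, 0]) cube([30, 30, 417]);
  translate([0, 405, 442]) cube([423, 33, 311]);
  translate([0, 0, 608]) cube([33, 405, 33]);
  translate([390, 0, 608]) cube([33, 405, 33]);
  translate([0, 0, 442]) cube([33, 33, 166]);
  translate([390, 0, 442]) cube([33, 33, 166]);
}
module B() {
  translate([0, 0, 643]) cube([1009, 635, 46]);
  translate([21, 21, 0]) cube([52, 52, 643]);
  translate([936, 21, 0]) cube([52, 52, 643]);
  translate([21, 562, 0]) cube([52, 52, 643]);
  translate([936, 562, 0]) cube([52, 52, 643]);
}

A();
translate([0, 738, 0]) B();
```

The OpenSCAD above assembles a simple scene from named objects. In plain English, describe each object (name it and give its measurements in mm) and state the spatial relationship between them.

A is a chair: 423×438 mm seat, 25 mm thick, top at z = 442 mm, on four 30 mm square corner legs flush with the seat edges. A 33 mm thick backrest slab spans the full seat width, extending 311 mm above the seat top, its back face flush with the seat's +y edge. Two armrests of 33×33 mm section run along each side from the seat's front edge to the front of the backrest, top faces 199 mm above the seat top and outer faces flush with the seat's x-edges; a 33×33 mm post under the front of each armrest stands on the seat at the front corner.

B is a rectangular dining table. The top is 1009×635×46 mm with its upper surface at z = 689 mm. It stands on four 52×52 mm square legs, each inset 21 mm from the nearest pair of top edges, running from the floor to the underside of the top.

The table is on the floor beside the chair on its +y side.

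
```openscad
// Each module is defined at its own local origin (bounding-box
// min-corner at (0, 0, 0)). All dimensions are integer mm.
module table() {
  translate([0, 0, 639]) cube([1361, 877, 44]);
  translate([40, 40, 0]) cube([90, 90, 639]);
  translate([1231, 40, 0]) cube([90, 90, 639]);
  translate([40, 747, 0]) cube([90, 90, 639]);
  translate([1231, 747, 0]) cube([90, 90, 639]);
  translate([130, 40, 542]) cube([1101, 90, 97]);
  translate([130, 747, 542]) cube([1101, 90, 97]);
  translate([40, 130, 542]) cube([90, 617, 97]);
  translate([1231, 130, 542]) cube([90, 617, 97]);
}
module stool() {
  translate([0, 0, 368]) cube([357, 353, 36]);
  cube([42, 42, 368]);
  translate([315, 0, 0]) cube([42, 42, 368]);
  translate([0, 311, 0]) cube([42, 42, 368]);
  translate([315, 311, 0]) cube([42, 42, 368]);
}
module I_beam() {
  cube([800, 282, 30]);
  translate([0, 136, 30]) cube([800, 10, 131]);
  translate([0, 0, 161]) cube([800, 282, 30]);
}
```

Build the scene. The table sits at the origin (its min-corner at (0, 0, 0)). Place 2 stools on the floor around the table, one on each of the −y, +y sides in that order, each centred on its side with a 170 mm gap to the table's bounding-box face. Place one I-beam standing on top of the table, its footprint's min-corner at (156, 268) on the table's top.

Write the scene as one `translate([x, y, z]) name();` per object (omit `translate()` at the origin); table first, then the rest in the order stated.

table();
translate([502, -523, 0]) stool();
translate([502, 1047, 0]) stool();
translate([156, 268, 683]) I_beam();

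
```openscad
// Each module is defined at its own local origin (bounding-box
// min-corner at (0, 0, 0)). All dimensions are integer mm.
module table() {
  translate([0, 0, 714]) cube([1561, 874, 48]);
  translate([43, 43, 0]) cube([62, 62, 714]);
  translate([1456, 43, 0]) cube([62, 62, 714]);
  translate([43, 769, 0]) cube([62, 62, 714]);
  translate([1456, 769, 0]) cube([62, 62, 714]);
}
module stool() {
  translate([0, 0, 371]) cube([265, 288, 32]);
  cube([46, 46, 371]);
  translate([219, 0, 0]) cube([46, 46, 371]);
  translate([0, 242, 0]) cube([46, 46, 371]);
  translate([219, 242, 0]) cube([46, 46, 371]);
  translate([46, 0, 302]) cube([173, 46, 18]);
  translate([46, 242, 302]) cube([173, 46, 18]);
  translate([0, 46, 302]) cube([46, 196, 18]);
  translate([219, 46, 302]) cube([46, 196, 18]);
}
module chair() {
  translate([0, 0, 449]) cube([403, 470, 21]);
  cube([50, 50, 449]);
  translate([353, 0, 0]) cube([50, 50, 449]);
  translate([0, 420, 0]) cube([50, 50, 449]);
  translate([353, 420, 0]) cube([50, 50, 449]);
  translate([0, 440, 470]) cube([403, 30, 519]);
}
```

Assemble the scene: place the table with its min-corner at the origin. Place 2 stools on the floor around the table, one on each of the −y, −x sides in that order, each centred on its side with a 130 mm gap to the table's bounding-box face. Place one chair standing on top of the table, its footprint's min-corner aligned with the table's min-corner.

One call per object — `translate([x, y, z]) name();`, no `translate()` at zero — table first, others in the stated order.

table();
translate([648, -418, 0]) stool();
translate([-395, 293, 0]) stool();
translate([0, 0, 762]) chair();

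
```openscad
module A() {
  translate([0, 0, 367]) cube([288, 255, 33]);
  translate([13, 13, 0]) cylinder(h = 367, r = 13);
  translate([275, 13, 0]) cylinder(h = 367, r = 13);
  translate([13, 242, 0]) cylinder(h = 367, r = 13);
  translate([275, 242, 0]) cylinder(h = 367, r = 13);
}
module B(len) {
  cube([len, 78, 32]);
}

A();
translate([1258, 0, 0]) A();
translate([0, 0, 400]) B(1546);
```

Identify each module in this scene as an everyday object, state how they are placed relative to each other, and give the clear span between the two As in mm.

Second stool starts at x = 1258; first ends at x = 288; clear span = 1258 − 288 = 970 mm.

A is a stool. B is a beam. A beam spans the tops of two stools. The clear span between the two stools is 970 mm.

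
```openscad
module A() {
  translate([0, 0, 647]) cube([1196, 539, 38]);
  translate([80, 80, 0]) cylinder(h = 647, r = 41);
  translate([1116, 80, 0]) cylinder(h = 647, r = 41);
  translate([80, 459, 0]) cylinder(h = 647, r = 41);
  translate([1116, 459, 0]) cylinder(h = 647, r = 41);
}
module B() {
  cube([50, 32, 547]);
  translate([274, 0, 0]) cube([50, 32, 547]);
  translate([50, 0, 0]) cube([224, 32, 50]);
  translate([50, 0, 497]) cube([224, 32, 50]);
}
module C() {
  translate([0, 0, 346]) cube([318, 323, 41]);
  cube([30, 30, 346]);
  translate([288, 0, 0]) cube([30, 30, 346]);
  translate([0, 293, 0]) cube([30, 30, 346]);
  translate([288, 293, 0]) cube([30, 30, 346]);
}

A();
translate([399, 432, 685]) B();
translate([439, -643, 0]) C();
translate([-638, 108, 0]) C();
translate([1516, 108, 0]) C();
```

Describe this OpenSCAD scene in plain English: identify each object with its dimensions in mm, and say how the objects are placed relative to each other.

A is a table with a 1196×539 mm rectangular top, 38 mm thick, top surface at z = 685 mm, supported by four round legs of 82 mm diameter, each leg's bounding box inset 39 mm from the nearest pair of top edges, running from the floor.

B is a picture frame with a 224×447 mm rectangular opening (x by z) and a uniform 50 mm border on every side. Frame depth is 32 mm along y. It is built from two vertical stiles running the full outside height and two horizontal rails spanning the gap between the stiles.

C is a four-legged stool. The seat is 318×323 mm, 41 mm thick, top at z = 387 mm. It stands on four square legs, each 30×30 mm in cross-section, from z = 0 to the seat underside, each flush with a corner of the seat.

The picture frame is on top of the table. Three stools sit around the table at the −y, −x, +x sides.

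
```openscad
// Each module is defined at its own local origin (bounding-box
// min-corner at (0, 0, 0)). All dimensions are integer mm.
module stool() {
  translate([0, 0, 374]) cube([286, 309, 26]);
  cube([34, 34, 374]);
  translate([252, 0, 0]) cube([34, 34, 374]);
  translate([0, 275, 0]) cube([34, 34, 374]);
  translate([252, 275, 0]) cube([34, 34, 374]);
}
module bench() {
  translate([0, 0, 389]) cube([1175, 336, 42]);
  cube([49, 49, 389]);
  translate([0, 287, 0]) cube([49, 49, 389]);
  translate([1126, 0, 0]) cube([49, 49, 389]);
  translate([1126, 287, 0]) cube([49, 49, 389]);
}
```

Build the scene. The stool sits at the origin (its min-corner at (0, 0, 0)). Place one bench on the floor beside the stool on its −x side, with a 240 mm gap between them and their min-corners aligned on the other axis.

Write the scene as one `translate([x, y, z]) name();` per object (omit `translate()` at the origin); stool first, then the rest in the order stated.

stool();
translate([-1415, 0, 0]) bench();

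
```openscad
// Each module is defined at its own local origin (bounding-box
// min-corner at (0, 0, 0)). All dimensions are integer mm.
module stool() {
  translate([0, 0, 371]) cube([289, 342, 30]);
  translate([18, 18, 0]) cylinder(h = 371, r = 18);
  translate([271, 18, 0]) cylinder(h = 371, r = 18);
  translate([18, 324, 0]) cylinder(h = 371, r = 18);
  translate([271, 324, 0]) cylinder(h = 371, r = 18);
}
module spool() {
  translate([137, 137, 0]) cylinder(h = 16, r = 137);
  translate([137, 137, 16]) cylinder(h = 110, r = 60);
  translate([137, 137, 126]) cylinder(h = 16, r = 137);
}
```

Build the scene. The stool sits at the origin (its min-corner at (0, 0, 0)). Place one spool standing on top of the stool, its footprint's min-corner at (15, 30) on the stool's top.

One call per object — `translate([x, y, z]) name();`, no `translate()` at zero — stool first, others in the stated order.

stool();
translate([15, 30, 401]) spool();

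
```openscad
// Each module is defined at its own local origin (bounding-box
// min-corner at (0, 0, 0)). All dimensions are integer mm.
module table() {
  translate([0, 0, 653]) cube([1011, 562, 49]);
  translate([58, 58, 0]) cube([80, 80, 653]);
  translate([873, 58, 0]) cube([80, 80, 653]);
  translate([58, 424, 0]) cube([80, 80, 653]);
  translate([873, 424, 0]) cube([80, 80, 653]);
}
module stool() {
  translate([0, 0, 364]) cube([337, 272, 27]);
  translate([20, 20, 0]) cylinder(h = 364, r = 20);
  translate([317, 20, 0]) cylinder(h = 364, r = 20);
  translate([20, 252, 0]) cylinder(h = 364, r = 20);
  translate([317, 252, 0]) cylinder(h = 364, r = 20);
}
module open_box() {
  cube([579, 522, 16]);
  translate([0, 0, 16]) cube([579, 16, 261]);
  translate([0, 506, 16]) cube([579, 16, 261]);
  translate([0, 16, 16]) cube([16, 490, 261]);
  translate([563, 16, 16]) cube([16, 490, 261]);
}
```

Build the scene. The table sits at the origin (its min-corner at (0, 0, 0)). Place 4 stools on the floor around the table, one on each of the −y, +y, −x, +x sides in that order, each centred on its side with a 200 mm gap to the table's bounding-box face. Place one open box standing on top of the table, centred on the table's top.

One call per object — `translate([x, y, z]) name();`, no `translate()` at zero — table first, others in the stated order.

table();
translate([337, -472, 0]) stool();
translate([337, 762, 0]) stool();
translate([-537, 145, 0]) stool();
translate([1211, 145, 0]) stool();
translate([216, 20, 702]) open_box();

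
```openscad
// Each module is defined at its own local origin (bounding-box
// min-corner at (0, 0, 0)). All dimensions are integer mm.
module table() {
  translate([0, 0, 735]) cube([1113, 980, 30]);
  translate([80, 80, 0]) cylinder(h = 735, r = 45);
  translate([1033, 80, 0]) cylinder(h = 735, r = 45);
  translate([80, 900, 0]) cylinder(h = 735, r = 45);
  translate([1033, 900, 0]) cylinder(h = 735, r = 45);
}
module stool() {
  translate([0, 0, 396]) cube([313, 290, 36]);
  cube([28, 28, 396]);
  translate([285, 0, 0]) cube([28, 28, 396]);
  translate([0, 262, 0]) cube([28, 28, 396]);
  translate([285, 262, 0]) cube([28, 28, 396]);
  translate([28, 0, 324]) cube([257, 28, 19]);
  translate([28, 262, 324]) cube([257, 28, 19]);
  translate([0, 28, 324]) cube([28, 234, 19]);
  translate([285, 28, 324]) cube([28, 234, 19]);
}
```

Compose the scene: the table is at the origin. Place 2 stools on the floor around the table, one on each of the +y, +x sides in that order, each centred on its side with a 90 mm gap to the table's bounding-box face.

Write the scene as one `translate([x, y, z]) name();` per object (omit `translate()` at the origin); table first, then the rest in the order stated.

table();
translate([400, 1070, 0]) stool();
translate([1203, 345, 0]) stool();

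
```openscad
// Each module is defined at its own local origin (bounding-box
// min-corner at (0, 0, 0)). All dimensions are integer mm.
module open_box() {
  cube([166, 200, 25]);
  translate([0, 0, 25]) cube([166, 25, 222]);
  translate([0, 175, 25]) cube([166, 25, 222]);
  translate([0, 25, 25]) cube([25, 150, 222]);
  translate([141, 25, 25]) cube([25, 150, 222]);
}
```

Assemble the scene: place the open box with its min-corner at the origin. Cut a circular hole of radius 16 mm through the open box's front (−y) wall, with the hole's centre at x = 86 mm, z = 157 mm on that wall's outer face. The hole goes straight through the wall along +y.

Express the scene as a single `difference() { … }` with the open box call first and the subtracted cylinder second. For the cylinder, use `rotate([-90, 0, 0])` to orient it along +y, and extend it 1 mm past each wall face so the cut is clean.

difference() {
  open_box();
  translate([86, -1, 157]) rotate([-90, 0, 0]) cylinder(h = 27, r = 16);
}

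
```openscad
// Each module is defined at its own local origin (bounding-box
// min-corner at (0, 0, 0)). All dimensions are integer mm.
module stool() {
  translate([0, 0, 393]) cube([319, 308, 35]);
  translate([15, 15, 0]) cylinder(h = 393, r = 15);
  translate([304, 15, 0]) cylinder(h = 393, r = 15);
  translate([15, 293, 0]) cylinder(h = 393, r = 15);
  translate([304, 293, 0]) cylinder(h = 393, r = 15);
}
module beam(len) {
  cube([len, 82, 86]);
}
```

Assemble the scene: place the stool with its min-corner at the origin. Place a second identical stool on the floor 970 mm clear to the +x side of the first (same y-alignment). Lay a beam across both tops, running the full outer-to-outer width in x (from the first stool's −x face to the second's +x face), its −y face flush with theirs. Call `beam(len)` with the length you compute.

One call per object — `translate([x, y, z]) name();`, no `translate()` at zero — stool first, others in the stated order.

stool();
translate([1289, 0, 0]) stool();
translate([0, 0, 428]) beam(1608);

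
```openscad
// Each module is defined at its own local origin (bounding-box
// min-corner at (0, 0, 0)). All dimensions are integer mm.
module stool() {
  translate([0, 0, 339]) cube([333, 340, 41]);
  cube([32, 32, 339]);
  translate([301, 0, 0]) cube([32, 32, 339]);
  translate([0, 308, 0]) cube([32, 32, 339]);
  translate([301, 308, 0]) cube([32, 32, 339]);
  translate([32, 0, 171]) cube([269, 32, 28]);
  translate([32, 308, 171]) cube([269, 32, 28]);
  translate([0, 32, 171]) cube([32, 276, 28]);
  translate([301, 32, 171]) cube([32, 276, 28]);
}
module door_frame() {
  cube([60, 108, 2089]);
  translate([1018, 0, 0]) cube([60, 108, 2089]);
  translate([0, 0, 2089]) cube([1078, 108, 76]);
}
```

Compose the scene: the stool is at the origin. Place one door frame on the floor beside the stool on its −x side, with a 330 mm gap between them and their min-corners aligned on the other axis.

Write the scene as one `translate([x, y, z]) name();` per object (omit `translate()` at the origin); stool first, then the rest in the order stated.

stool();
translate([-1408, 0, 0]) door_frame();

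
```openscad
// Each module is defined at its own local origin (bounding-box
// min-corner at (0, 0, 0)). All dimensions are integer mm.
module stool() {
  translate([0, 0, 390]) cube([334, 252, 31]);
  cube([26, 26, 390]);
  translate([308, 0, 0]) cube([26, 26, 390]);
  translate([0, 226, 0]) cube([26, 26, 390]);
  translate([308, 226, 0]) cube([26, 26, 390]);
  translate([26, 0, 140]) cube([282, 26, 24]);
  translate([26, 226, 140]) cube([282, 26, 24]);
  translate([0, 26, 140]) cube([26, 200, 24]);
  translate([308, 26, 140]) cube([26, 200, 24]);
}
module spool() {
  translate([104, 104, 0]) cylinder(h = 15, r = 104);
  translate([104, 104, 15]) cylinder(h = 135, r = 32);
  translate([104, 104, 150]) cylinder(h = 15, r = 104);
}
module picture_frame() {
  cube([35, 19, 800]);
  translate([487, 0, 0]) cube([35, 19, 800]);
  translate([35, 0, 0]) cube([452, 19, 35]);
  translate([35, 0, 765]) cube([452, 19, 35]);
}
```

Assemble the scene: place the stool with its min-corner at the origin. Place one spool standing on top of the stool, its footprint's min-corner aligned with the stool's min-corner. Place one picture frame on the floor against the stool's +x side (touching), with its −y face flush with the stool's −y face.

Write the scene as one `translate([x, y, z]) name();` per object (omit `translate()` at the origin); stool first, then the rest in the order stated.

stool();
translate([0, 0, 421]) spool();
translate([334, 0, 0]) picture_frame();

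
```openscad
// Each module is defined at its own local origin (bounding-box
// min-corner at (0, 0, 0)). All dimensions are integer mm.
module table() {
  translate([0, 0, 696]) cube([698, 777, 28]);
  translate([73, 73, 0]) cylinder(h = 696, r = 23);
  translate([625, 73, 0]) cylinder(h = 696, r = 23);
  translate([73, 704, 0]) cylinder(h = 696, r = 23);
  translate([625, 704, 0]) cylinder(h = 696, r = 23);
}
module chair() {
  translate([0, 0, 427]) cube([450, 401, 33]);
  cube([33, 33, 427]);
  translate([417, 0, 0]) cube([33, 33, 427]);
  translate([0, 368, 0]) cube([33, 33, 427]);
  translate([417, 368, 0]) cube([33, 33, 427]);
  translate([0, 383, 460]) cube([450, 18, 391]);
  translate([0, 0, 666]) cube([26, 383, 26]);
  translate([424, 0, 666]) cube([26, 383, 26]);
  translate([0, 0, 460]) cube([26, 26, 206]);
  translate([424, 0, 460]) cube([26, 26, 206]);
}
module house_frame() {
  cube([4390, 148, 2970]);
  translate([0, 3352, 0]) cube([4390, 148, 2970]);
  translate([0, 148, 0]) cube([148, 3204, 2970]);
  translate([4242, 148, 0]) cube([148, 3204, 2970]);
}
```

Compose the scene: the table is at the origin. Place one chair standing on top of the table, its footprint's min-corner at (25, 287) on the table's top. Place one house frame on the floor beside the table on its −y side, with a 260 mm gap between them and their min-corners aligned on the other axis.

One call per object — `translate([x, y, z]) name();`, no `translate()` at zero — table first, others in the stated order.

table();
translate([25, 287, 724]) chair();
translate([0, -3760, 0]) house_frame();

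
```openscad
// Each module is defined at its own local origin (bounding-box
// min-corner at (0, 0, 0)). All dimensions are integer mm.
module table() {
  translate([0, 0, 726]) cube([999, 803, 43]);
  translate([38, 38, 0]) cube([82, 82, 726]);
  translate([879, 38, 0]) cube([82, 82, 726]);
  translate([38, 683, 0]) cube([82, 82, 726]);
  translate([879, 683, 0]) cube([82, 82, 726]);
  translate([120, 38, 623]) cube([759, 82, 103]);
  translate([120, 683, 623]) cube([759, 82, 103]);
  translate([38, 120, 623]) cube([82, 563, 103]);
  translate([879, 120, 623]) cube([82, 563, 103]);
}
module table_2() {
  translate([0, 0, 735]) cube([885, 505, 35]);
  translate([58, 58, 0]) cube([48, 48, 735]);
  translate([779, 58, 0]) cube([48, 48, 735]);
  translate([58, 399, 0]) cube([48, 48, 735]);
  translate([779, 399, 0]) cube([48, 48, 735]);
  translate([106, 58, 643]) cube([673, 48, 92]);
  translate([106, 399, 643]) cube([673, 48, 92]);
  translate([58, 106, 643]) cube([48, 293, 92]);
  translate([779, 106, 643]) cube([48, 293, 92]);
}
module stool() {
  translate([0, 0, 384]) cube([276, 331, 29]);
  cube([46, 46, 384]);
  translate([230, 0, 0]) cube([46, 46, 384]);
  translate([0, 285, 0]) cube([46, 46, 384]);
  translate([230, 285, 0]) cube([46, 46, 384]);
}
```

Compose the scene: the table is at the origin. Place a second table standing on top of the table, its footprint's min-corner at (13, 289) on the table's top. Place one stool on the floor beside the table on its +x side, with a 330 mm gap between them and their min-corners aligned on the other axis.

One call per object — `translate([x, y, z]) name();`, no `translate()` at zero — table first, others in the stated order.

table();
translate([13, 289, 769]) table_2();
translate([1329, 0, 0]) stool();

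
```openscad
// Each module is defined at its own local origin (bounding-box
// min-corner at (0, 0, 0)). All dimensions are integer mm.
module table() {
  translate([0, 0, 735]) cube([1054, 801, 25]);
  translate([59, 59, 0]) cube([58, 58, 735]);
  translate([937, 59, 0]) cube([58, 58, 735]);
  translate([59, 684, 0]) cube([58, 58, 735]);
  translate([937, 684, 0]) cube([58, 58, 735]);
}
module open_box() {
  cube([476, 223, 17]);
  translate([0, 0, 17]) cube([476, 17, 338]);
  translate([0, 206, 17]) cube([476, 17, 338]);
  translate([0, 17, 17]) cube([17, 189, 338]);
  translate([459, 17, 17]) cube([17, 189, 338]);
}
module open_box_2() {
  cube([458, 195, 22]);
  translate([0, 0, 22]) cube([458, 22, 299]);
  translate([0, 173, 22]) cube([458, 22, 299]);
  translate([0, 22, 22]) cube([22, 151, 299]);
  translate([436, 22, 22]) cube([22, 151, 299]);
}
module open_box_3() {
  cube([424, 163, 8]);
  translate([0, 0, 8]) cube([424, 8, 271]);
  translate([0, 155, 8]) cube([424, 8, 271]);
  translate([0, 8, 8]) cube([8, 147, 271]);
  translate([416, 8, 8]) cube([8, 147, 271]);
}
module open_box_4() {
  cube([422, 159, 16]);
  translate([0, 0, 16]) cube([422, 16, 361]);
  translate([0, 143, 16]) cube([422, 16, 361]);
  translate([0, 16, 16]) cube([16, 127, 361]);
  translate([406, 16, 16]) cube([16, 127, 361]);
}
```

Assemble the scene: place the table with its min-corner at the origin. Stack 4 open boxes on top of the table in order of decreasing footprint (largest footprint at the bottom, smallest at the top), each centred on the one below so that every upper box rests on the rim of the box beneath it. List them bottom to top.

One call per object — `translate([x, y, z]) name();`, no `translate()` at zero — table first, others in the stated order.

table();
translate([289, 289, 760]) open_box();
translate([298, 303, 1115]) open_box_2();
translate([315, 319, 1436]) open_box_3();
translate([316, 321, 1715]) open_box_4();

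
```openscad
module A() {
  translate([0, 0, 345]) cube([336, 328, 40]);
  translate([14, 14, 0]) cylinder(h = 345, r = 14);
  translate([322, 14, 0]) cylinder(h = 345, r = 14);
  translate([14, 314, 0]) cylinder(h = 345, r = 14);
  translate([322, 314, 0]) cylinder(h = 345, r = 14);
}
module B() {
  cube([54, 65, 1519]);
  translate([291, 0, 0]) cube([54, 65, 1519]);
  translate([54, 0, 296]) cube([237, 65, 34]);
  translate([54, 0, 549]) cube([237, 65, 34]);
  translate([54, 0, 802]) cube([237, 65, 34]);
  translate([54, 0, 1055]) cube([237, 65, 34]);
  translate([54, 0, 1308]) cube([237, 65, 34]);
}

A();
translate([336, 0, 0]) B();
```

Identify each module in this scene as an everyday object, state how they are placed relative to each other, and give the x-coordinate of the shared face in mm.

A is a stool. B is a ladder. The ladder is against the stool's +x side, with their −y faces flush. The x-coordinate of the shared face is 336 mm.

The stool's +x face and the ladder's −x face are both at x = 336 mm.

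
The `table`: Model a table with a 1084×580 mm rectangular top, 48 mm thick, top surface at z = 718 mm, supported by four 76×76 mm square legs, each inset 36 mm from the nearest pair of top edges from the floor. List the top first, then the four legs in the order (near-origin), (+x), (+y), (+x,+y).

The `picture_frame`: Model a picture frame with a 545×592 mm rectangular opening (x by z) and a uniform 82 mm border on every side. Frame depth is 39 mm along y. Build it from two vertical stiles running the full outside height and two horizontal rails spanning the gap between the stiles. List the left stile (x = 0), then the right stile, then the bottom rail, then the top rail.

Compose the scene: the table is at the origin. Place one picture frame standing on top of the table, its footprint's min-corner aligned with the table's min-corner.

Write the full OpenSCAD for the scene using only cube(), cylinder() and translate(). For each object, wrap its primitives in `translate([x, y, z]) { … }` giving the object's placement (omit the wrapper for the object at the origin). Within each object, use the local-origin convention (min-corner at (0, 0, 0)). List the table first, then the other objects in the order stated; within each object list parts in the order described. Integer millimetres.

translate([0, 0, 670]) cube([1084, 580, 48]);
translate([36, 36, 0]) cube([76, 76, 670]);
translate([972, 36, 0]) cube([76, 76, 670]);
translate([36, 468, 0]) cube([76, 76, 670]);
translate([972, 468, 0]) cube([76, 76, 670]);
translate([0, 0, 718]) {
  cube([82, 39, 756]);
  translate([627, 0, 0]) cube([82, 39, 756]);
  translate([82, 0, 0]) cube([545, 39, 82]);
  translate([82, 0, 674]) cube([545, 39, 82]);
}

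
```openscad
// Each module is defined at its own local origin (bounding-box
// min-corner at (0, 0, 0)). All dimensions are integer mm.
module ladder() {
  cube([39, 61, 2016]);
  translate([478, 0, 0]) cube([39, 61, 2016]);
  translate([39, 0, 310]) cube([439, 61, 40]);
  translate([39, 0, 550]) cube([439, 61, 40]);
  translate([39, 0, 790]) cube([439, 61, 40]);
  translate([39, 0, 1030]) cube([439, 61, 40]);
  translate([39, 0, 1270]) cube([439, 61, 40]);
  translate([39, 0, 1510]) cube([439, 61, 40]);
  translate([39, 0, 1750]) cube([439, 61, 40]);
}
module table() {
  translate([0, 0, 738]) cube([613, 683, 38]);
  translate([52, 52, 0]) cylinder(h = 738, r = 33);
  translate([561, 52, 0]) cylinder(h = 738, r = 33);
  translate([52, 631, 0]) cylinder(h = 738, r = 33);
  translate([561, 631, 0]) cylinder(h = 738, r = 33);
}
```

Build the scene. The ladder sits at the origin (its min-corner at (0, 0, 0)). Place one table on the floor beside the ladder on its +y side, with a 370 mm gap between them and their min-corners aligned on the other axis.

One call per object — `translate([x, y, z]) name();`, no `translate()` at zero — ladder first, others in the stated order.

ladder();
translate([0, 431, 0]) table();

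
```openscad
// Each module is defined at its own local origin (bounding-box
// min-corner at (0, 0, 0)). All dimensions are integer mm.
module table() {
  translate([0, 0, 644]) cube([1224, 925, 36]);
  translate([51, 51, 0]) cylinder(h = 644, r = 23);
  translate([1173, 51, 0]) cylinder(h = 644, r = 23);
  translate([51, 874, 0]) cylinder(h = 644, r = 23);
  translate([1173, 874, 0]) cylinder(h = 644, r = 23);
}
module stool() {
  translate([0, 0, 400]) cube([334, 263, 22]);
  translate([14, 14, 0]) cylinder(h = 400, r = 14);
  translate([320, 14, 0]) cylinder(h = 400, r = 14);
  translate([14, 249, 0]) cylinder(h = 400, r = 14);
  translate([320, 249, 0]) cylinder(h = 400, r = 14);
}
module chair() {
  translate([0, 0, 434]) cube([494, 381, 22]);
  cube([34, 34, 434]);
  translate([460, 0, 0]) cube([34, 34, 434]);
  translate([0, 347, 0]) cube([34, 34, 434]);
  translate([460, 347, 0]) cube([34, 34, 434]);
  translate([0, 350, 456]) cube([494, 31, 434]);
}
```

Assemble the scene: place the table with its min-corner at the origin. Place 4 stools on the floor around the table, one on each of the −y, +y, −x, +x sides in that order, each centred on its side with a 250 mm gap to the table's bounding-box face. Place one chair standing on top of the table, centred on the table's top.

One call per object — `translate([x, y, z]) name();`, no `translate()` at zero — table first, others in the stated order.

table();
translate([445, -513, 0]) stool();
translate([445, 1175, 0]) stool();
translate([-584, 331, 0]) stool();
translate([1474, 331, 0]) stool();
translate([365, 272, 680]) chair();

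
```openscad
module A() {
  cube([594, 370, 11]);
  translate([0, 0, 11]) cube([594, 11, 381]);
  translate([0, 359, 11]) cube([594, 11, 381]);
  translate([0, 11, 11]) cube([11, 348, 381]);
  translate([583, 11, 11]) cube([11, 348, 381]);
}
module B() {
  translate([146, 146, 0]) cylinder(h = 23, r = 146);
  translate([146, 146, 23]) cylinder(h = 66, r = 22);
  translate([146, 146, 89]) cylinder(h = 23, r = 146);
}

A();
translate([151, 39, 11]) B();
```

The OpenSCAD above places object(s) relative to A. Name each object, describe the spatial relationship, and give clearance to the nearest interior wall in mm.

A is an open box. B is a spool. The spool sits inside the open box, centred. The clearance to the nearest interior wall is 28 mm.

Clearances: x = 140, y = 28; minimum 28 mm.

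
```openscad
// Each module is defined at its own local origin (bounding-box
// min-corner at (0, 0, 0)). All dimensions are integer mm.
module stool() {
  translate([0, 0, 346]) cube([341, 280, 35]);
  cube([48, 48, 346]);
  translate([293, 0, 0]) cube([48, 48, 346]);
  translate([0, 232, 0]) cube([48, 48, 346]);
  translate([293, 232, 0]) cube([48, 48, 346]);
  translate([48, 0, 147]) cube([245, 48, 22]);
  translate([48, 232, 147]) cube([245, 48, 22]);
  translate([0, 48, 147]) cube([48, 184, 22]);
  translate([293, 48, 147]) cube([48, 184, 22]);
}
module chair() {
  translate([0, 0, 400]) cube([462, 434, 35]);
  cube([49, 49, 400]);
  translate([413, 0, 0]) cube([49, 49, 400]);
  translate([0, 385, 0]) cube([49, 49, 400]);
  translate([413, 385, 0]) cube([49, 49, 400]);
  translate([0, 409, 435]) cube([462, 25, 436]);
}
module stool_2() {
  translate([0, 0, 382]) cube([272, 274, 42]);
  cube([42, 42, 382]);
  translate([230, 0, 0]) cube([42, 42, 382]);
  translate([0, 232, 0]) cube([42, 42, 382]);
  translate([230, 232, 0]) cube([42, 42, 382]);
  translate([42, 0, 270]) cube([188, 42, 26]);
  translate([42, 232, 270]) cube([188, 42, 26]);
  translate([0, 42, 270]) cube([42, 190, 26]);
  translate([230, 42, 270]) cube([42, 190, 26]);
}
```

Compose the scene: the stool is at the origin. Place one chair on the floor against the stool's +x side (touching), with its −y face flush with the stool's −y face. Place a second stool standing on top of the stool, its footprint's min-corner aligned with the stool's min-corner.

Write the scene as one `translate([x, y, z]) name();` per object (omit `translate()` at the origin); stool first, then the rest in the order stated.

stool();
translate([341, 0, 0]) chair();
translate([0, 0, 381]) stool_2();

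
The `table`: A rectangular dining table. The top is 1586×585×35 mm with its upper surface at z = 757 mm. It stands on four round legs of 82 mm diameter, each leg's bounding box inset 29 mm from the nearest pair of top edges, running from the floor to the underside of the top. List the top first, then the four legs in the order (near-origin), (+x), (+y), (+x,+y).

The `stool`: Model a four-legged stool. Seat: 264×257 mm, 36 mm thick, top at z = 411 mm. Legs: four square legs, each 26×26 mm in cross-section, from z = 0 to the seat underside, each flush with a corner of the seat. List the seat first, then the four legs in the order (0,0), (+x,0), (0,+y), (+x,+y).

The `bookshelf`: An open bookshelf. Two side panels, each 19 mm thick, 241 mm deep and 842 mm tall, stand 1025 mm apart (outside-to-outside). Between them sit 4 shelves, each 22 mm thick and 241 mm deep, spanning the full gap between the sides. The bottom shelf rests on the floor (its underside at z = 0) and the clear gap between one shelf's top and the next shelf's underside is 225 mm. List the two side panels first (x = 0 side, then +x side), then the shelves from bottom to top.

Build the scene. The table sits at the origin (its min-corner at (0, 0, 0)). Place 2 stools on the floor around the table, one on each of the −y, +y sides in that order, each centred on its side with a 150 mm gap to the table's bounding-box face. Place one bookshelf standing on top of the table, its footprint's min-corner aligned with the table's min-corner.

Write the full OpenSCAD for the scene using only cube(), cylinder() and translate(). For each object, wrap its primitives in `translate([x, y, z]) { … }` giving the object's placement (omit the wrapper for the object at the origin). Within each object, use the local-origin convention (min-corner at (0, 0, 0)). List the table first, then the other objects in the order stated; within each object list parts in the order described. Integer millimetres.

translate([0, 0, 722]) cube([1586, 585, 35]);
translate([70, 70, 0]) cylinder(h = 722, r = 41);
translate([1516, 70, 0]) cylinder(h = 722, r = 41);
translate([70, 515, 0]) cylinder(h = 722, r = 41);
translate([1516, 515, 0]) cylinder(h = 722, r = 41);
translate([661, -407, 0]) {
  translate([0, 0, 375]) cube([264, 257, 36]);
  cube([26, 26, 375]);
  translate([238, 0, 0]) cube([26, 26, 375]);
  translate([0, 231, 0]) cube([26, 26, 375]);
  translate([238, 231, 0]) cube([26, 26, 375]);
}
translate([661, 735, 0]) {
  translate([0, 0, 375]) cube([264, 257, 36]);
  cube([26, 26, 375]);
  translate([238, 0, 0]) cube([26, 26, 375]);
  translate([0, 231, 0]) cube([26, 26, 375]);
  translate([238, 231, 0]) cube([26, 26, 375]);
}
translate([0, 0, 757]) {
  cube([19, 241, 842]);
  translate([1006, 0, 0]) cube([19, 241, 842]);
  translate([19, 0, 0]) cube([987, 241, 22]);
  translate([19, 0, 247]) cube([987, 241, 22]);
  translate([19, 0, 494]) cube([987, 241, 22]);
  translate([19, 0, 741]) cube([987, 241, 22]);
}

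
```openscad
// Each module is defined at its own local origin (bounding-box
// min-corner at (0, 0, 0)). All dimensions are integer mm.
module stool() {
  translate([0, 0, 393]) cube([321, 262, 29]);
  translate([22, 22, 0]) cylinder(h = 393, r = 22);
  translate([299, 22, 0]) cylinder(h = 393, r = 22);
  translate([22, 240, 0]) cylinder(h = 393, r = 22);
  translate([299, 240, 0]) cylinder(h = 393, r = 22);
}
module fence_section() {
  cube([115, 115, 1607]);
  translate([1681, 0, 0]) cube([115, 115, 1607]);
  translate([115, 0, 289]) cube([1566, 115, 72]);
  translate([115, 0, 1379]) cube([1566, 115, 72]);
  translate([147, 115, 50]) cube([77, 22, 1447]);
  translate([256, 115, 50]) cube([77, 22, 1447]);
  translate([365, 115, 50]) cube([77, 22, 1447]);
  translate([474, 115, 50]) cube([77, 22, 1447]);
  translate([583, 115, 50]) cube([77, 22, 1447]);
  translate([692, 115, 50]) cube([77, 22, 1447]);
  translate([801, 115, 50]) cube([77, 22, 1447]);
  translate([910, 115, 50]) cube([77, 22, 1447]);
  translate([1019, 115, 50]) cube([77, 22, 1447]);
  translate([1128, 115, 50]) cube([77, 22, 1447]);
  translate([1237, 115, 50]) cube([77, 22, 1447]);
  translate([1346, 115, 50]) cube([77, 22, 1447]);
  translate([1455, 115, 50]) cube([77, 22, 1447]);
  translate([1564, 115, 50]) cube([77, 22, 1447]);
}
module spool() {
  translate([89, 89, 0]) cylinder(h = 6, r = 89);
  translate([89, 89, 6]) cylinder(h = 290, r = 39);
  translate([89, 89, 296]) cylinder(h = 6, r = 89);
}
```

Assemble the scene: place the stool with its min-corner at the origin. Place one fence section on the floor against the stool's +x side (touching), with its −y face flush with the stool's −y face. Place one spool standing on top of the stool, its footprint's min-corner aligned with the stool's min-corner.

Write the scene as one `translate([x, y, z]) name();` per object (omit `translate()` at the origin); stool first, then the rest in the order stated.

stool();
translate([321, 0, 0]) fence_section();
translate([0, 0, 422]) spool();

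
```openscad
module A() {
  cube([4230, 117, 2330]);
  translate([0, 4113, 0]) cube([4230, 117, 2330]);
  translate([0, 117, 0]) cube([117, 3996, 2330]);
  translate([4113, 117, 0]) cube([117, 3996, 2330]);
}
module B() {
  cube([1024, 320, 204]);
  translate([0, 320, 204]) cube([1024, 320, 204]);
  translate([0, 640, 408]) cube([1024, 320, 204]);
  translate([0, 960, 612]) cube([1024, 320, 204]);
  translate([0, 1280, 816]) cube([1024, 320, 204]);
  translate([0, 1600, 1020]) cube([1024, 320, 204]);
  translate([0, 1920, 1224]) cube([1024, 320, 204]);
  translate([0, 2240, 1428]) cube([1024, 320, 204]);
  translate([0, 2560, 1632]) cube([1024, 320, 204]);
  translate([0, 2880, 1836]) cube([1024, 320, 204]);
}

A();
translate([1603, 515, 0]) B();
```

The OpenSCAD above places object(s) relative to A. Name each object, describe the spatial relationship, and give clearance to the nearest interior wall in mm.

A is a house frame. B is a staircase. The staircase sits inside the house frame, centred. The clearance to the nearest interior wall is 398 mm.

Clearances: x = 1486, y = 398; minimum 398 mm.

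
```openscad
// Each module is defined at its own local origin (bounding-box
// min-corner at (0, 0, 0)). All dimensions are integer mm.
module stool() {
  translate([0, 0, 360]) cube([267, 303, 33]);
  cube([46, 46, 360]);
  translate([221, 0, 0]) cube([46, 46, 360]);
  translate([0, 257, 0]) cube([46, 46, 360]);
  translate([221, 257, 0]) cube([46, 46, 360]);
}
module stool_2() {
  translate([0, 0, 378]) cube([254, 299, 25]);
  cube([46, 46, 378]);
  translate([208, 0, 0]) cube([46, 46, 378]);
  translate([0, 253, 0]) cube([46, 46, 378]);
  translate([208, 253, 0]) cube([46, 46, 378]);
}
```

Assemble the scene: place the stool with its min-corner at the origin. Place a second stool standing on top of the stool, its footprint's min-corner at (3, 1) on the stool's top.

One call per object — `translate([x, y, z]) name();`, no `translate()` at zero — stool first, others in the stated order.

stool();
translate([3, 1, 393]) stool_2();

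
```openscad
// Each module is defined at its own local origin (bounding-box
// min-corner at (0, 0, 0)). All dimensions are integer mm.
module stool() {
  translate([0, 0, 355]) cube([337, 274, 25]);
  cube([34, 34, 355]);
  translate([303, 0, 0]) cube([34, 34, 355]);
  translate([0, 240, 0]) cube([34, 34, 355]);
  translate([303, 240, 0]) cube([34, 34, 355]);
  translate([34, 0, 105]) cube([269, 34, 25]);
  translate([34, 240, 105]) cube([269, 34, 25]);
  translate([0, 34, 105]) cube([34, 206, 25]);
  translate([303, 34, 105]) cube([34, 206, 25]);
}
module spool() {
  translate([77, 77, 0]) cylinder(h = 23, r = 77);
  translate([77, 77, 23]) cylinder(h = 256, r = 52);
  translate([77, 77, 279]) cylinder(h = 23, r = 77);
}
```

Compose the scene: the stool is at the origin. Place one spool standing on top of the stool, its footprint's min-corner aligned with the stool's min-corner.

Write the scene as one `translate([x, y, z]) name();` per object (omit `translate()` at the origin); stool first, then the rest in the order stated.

stool();
translate([0, 0, 380]) spool();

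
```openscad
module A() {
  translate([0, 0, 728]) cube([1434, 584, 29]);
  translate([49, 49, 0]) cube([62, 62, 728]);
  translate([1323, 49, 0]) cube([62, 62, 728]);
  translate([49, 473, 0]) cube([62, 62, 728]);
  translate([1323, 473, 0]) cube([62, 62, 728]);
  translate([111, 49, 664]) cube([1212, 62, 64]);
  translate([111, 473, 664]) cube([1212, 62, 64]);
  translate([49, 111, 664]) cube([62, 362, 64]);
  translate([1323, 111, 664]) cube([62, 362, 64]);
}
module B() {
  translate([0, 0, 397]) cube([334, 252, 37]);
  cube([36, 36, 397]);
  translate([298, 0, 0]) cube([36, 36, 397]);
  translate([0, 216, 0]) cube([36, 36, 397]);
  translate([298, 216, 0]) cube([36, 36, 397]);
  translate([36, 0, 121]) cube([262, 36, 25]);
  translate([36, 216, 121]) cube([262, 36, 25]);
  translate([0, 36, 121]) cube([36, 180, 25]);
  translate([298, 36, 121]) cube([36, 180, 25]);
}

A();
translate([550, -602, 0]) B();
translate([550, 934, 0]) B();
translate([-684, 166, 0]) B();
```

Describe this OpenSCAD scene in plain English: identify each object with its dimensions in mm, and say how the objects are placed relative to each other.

A is a rectangular dining table. The top is 1434×584×29 mm with its upper surface at z = 757 mm. It stands on four 62×62 mm square legs, each inset 49 mm from the nearest pair of top edges, running from the floor to the underside of the top. Four apron rails, 62 mm thick and 64 mm tall, run between adjacent legs with their top edges flush with the underside of the top and their outer faces flush with the legs' outer faces.

B is a simple wooden stool: a rectangular seat 334 mm (x) by 252 mm (y), 37 mm thick, top face at z = 434 mm, on four square legs, each 36×36 mm in cross-section. The legs rest on z = 0, each flush with a corner of the seat. Four stretchers, 36 mm wide and 25 mm tall, connect adjacent legs with their undersides at z = 121 mm, each running between the inner faces of the legs it joins and aligned with the legs' outer faces on the other axis.

Three stools sit around the table at the −y, +y, −x sides.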